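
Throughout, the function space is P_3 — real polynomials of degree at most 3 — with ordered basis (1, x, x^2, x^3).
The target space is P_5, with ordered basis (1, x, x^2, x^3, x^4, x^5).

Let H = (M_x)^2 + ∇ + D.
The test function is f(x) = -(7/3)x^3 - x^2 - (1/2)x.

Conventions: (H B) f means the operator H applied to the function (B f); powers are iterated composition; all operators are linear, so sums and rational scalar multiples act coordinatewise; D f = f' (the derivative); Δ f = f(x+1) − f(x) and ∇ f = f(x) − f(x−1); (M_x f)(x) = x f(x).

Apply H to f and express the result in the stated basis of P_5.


M_x f = -(7/3)x^4 - x^3 - (1/2)x^2
M_x M_x f = -(7/3)x^5 - x^4 - (1/2)x^3
∇ f = -7x^2 + 5x - 11/6
D f = -7x^2 - 2x - 1/2
((M_x)^2 + ∇ + D) f = -(7/3)x^5 - x^4 - (1/2)x^3 - 14x^2 + 3x - 7/3

the result is g(x) = -(7/3)x^5 - x^4 - (1/2)x^3 - 14x^2 + 3x - 7/3


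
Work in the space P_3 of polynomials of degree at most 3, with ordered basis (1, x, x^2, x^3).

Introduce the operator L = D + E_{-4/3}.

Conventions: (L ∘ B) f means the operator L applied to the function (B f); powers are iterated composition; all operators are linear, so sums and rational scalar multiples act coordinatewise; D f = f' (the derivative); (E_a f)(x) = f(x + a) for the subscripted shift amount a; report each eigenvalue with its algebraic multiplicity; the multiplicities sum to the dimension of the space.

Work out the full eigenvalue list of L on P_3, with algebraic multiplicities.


λ = 1 (multiplicity 4)

image of 1: 1
image of x: x - 1/3
image of x^2: x^2 - (2/3)x + 16/9
image of x^3: x^3 - x^2 + (16/3)x - 64/27
the matrix is upper triangular; its diagonal is (1, 1, 1, 1)
for a triangular matrix the eigenvalues are the diagonal entries, with algebraic multiplicity their repetition count


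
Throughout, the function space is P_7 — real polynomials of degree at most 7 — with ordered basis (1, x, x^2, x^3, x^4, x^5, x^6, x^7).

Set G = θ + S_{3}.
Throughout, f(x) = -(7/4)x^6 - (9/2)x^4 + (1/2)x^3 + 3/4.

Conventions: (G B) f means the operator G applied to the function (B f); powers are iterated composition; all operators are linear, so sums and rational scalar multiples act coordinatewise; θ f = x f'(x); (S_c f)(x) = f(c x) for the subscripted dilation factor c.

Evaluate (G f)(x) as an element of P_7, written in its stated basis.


g(x) = -(5145/4)x^6 - (765/2)x^4 + 15x^3 + 3/4

θ f = -(21/2)x^6 - 18x^4 + (3/2)x^3
S_{3} f = -(5103/4)x^6 - (729/2)x^4 + (27/2)x^3 + 3/4
(θ + S_{3}) f = -(5145/4)x^6 - (765/2)x^4 + 15x^3 + 3/4


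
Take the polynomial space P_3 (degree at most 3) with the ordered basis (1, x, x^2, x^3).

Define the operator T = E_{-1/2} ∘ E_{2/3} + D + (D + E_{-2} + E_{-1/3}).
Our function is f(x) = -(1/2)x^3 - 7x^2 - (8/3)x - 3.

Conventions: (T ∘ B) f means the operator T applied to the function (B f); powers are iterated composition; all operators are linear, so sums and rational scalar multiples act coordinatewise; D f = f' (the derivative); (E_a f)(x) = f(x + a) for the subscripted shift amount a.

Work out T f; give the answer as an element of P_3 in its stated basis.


the result is g(x) = -(3/2)x^3 - (83/4)x^2 - (95/8)x - 14477/432

E_{2/3} f = -(1/2)x^3 - 8x^2 - (38/3)x - 217/27
E_{-1/2} E_{2/3} f = -(1/2)x^3 - (29/4)x^2 - (121/24)x - 1573/432
D f = -(3/2)x^2 - 14x - 8/3
D f = -(3/2)x^2 - 14x - 8/3
E_{-2} f = -(1/2)x^3 - 4x^2 + (58/3)x - 65/3
E_{-1/3} f = -(1/2)x^3 - (13/2)x^2 + (11/6)x - 155/54
(D + E_{-2} + E_{-1/3}) f = -x^3 - 12x^2 + (43/6)x - 1469/54
(E_{-1/2} ∘ E_{2/3} + D + (D + E_{-2} + E_{-1/3})) f = -(3/2)x^3 - (83/4)x^2 - (95/8)x - 14477/432


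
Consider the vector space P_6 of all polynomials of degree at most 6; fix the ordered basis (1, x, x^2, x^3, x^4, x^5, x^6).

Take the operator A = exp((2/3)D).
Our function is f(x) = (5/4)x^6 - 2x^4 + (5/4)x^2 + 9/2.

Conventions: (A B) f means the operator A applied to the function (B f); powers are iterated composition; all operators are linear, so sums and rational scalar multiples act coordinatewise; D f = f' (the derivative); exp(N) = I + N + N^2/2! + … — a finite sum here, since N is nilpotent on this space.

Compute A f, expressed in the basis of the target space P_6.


order-1 term: 5x^5 - (16/3)x^3 + (5/3)x
order-2 term: (25/3)x^4 - (16/3)x^2 + 5/9
order-3 term: (200/27)x^3 - (64/27)x
order-4 term: (100/27)x^2 - 32/81
order-5 term: (80/81)x
order-6 term: 80/729
the series for exp((2/3)D) f terminates at order 6
exp((2/3)D) f = (5/4)x^6 + 5x^5 + (19/3)x^4 + (56/27)x^3 - (41/108)x^2 + (23/81)x + 6955/1458

g(x) = (5/4)x^6 + 5x^5 + (19/3)x^4 + (56/27)x^3 - (41/108)x^2 + (23/81)x + 6955/1458


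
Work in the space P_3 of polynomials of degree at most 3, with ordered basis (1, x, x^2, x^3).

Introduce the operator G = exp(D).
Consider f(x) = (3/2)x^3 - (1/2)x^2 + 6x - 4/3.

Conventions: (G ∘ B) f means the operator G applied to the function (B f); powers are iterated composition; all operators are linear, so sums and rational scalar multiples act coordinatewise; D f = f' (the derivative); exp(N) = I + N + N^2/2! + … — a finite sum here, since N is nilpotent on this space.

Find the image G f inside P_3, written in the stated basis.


order-1 term: (9/2)x^2 - x + 6
order-2 term: (9/2)x - 1/2
order-3 term: 3/2
the series for exp(D) f terminates at order 3
exp(D) f = (3/2)x^3 + 4x^2 + (19/2)x + 17/3

g(x) = (3/2)x^3 + 4x^2 + (19/2)x + 17/3


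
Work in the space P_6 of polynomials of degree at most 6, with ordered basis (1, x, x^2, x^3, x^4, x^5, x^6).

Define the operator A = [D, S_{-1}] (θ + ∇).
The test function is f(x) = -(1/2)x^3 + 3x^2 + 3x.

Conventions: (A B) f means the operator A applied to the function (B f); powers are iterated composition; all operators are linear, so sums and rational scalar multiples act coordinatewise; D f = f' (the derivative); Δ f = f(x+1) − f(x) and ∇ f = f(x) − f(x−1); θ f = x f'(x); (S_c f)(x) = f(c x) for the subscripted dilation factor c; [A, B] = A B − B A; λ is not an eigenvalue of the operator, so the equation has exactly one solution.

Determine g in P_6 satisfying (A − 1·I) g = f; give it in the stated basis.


write g with unknown coordinates in the stated basis and equate coefficients in (A − 1·I) g = f
solving from the highest basis element down gives g = (1/2)x^3 - 12x^2 - 93x + 237
check: A g = -9x^2 - 90x + 237
so A g − 1·g = -(1/2)x^3 + 3x^2 + 3x = f ✓

the result is g(x) = (1/2)x^3 - 12x^2 - 93x + 237


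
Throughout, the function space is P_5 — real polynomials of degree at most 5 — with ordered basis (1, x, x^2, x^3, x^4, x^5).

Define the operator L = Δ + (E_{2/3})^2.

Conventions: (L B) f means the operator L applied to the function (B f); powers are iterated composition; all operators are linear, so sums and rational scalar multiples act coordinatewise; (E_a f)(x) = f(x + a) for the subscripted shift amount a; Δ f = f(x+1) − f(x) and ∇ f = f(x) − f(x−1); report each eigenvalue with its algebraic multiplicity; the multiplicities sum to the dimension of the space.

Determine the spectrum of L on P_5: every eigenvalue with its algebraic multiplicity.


λ = 1 (multiplicity 6)

image of 1: 1
image of x: x + 7/3
image of x^2: x^2 + (14/3)x + 25/9
image of x^3: x^3 + 7x^2 + (25/3)x + 91/27
image of x^4: x^4 + (28/3)x^3 + (50/3)x^2 + (364/27)x + 337/81
image of x^5: x^5 + (35/3)x^4 + (250/9)x^3 + (910/27)x^2 + (1685/81)x + 1267/243
the matrix is upper triangular; its diagonal is (1, 1, 1, 1, 1, 1)
for a triangular matrix the eigenvalues are the diagonal entries, with algebraic multiplicity their repetition count


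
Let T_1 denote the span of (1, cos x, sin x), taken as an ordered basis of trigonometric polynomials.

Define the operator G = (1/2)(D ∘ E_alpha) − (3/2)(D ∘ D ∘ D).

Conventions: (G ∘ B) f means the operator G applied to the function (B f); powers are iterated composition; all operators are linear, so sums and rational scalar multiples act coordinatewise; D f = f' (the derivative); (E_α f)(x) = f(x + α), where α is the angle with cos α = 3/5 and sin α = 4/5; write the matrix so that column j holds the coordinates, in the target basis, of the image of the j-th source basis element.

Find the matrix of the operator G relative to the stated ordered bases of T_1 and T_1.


image of 1: 0
image of cos x: -(2/5)cos x - (9/5)sin x
image of sin x: (9/5)cos x - (2/5)sin x
each image's coordinates form column j of the matrix

the matrix is [[0, 0, 0]; [0, -2/5, 9/5]; [0, -9/5, -2/5]] (rows listed top to bottom)


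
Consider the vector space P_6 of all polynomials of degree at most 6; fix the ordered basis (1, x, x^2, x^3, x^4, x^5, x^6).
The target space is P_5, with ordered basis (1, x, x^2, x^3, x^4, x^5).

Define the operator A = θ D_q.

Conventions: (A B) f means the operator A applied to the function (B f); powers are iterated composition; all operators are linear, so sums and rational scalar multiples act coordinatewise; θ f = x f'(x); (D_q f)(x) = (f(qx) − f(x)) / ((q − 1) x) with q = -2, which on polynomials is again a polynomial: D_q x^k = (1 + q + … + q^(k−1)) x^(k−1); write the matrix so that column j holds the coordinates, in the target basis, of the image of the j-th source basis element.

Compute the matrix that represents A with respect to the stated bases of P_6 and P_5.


the matrix is [[0, 0, 0, 0, 0, 0, 0]; [0, 0, -1, 0, 0, 0, 0]; [0, 0, 0, 6, 0, 0, 0]; [0, 0, 0, 0, -15, 0, 0]; [0, 0, 0, 0, 0, 44, 0]; [0, 0, 0, 0, 0, 0, -105]] (rows listed top to bottom)

image of 1: 0
image of x: 0
image of x^2: -x
image of x^3: 6x^2
image of x^4: -15x^3
image of x^5: 44x^4
image of x^6: -105x^5
each image's coordinates form column j of the matrix


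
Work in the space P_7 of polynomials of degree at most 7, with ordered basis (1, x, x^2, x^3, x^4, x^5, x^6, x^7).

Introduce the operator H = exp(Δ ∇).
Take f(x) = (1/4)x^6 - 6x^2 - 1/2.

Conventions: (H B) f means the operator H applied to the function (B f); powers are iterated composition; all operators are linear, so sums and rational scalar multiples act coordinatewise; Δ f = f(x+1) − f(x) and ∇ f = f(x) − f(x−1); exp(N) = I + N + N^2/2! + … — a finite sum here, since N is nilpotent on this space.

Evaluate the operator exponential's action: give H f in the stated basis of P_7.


order-1 term: (15/2)x^4 + (15/2)x^2 - 23/2
order-2 term: 45x^2 + 15
order-3 term: 30
the series for exp(Δ ∇) f terminates at order 3
exp(Δ ∇) f = (1/4)x^6 + (15/2)x^4 + (93/2)x^2 + 33

g(x) = (1/4)x^6 + (15/2)x^4 + (93/2)x^2 + 33


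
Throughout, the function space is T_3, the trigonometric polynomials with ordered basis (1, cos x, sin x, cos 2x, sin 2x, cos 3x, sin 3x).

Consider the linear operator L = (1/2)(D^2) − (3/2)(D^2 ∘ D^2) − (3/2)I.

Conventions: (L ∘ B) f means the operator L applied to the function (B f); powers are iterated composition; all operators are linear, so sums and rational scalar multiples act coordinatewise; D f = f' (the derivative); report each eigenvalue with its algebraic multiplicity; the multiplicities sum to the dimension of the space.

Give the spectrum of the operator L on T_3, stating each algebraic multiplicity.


image of 1: -3/2
image of cos x: -(7/2)cos x
image of sin x: -(7/2)sin x
image of cos 2x: -(55/2)cos 2x
image of sin 2x: -(55/2)sin 2x
image of cos 3x: -(255/2)cos 3x
image of sin 3x: -(255/2)sin 3x
the matrix is diagonal; its diagonal is (-3/2, -7/2, -7/2, -55/2, -55/2, -255/2, -255/2)
for a triangular matrix the eigenvalues are the diagonal entries, with algebraic multiplicity their repetition count

λ = -255/2 (multiplicity 2), λ = -55/2 (multiplicity 2), λ = -7/2 (multiplicity 2), λ = -3/2 (multiplicity 1)


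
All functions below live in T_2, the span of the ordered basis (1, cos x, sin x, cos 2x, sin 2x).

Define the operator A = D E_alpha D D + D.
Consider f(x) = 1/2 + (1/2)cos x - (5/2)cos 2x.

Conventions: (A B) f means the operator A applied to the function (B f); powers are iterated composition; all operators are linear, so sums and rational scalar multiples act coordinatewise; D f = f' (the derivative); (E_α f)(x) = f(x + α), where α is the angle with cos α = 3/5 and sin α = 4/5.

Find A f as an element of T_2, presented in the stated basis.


D f = -(1/2)sin x + 5sin 2x
D D f = -(1/2)cos x + 10cos 2x
E_alpha D D f = -(3/10)cos x + (2/5)sin x - (14/5)cos 2x - (48/5)sin 2x
D E_alpha D D f = (2/5)cos x + (3/10)sin x - (96/5)cos 2x + (28/5)sin 2x
D f = -(1/2)sin x + 5sin 2x
(D E_alpha D D + D) f = (2/5)cos x - (1/5)sin x - (96/5)cos 2x + (53/5)sin 2x

the result is g(x) = (2/5)cos x - (1/5)sin x - (96/5)cos 2x + (53/5)sin 2x


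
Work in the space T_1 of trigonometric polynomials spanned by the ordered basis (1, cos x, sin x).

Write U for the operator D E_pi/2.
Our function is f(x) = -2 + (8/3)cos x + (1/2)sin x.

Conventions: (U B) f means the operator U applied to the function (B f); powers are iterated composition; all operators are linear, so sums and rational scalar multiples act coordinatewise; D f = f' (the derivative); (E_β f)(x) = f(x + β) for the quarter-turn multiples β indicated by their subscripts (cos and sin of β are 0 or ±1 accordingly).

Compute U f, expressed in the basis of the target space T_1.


the result is g(x) = -(8/3)cos x - (1/2)sin x

E_pi/2 f = -2 + (1/2)cos x - (8/3)sin x
D E_pi/2 f = -(8/3)cos x - (1/2)sin x


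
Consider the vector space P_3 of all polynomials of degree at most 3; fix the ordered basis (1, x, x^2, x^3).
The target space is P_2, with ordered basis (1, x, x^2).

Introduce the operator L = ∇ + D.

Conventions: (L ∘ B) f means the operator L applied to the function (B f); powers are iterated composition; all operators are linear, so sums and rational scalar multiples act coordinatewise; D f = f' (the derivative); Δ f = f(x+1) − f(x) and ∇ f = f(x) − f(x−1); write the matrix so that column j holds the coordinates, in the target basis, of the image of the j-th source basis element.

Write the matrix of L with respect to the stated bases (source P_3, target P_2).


the matrix is [[0, 2, -1, 1]; [0, 0, 4, -3]; [0, 0, 0, 6]] (rows listed top to bottom)

image of 1: 0
image of x: 2
image of x^2: 4x - 1
image of x^3: 6x^2 - 3x + 1
each image's coordinates form column j of the matrix


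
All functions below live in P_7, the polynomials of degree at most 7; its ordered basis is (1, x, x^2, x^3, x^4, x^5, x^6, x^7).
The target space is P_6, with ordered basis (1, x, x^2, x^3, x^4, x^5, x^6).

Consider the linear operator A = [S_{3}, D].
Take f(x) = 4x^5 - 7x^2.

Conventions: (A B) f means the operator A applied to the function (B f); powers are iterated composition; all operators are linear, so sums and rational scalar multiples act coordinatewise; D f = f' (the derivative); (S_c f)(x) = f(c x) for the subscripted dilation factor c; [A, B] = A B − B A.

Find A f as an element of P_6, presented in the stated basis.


g(x) = -3240x^4 + 84x

D f = 20x^4 - 14x
S_{3} D f = 1620x^4 - 42x
S_{3} f = 972x^5 - 63x^2
D S_{3} f = 4860x^4 - 126x
[S_{3}, D] f = -3240x^4 + 84x


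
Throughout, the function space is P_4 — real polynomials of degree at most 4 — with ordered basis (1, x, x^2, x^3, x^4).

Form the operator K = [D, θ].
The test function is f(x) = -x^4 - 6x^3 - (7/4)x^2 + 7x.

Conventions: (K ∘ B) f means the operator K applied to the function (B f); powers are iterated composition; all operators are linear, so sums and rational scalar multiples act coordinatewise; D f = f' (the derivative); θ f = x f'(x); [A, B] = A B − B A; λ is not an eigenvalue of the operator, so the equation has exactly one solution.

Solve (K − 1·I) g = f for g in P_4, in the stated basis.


write g with unknown coordinates in the stated basis and equate coefficients in (K − 1·I) g = f
solving from the highest basis element down gives g = x^4 + 10x^3 + (127/4)x^2 + (113/2)x + 113/2
check: K g = 4x^3 + 30x^2 + (127/2)x + 113/2
so K g − 1·g = -x^4 - 6x^3 - (7/4)x^2 + 7x = f ✓

g(x) = x^4 + 10x^3 + (127/4)x^2 + (113/2)x + 113/2


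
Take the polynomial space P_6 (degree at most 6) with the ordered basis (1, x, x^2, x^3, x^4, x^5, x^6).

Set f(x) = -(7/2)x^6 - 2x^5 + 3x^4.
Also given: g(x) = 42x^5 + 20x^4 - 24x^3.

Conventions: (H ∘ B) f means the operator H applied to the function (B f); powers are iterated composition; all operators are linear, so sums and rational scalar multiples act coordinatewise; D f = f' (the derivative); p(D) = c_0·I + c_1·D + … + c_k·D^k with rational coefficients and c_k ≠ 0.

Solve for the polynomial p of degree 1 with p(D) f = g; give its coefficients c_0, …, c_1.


D^0 f = -(7/2)x^6 - 2x^5 + 3x^4
D^1 f = -21x^5 - 10x^4 + 12x^3
matching coefficients of g against c_0 f + c_1 Df + … from the top degree down determines the c_i
solution: c_0 = 0, c_1 = -2

c_0 = 0, c_1 = -2


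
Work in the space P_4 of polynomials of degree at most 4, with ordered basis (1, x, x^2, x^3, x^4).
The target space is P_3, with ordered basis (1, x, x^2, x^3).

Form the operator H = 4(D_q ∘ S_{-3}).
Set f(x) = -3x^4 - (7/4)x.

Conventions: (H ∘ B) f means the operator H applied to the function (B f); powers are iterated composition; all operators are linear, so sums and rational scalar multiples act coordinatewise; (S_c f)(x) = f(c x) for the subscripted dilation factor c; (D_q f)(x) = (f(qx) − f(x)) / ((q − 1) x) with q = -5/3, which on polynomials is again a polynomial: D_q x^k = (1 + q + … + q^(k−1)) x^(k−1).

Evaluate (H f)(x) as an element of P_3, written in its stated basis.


g(x) = 2448x^3 + 21

S_{-3} f = -243x^4 + (21/4)x
D_q S_{-3} f = 612x^3 + 21/4
(4(D_q ∘ S_{-3})) f = 2448x^3 + 21


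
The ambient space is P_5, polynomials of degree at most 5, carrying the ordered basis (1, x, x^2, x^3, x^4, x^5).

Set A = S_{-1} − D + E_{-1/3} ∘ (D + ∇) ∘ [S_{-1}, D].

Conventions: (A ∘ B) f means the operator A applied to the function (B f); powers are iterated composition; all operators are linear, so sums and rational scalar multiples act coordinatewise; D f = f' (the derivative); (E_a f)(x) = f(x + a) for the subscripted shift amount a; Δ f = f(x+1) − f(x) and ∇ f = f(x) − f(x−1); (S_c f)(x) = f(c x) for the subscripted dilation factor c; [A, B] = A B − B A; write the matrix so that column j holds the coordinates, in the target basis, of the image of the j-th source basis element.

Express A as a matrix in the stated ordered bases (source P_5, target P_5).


image of 1: 1
image of x: -x - 1
image of x^2: x^2 - 2x - 8
image of x^3: -x^3 - 3x^2 + 24x - 14
image of x^4: x^4 - 4x^3 - 48x^2 + 56x - 64/3
image of x^5: -x^5 - 5x^4 + 80x^3 - 140x^2 + (320/3)x - 890/27
each image's coordinates form column j of the matrix

the matrix is [[1, -1, -8, -14, -64/3, -890/27]; [0, -1, -2, 24, 56, 320/3]; [0, 0, 1, -3, -48, -140]; [0, 0, 0, -1, -4, 80]; [0, 0, 0, 0, 1, -5]; [0, 0, 0, 0, 0, -1]] (rows listed top to bottom)


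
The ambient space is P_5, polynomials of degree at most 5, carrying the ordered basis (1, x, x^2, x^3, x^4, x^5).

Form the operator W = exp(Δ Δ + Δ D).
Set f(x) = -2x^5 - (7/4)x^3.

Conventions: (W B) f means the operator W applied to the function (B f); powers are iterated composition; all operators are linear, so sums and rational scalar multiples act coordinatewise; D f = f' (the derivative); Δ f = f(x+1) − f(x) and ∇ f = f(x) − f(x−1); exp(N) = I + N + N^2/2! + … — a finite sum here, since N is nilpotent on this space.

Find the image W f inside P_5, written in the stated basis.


order-1 term: -80x^3 - 180x^2 - 201x - 343/4
order-2 term: -480x - 720
the series for exp(Δ Δ + Δ D) f terminates at order 2
exp(Δ Δ + Δ D) f = -2x^5 - (327/4)x^3 - 180x^2 - 681x - 3223/4

the image equals g(x) = -2x^5 - (327/4)x^3 - 180x^2 - 681x - 3223/4


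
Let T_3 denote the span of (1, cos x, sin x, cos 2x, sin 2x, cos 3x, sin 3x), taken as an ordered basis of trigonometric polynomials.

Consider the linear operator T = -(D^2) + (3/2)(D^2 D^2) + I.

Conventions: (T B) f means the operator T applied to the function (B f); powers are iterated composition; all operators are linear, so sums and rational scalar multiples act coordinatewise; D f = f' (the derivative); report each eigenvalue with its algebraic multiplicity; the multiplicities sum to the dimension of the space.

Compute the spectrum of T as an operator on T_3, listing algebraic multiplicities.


λ = 1 (multiplicity 1), λ = 7/2 (multiplicity 2), λ = 29 (multiplicity 2), λ = 263/2 (multiplicity 2)

image of 1: 1
image of cos x: (7/2)cos x
image of sin x: (7/2)sin x
image of cos 2x: 29cos 2x
image of sin 2x: 29sin 2x
image of cos 3x: (263/2)cos 3x
image of sin 3x: (263/2)sin 3x
the matrix is diagonal; its diagonal is (1, 7/2, 7/2, 29, 29, 263/2, 263/2)
for a triangular matrix the eigenvalues are the diagonal entries, with algebraic multiplicity their repetition count


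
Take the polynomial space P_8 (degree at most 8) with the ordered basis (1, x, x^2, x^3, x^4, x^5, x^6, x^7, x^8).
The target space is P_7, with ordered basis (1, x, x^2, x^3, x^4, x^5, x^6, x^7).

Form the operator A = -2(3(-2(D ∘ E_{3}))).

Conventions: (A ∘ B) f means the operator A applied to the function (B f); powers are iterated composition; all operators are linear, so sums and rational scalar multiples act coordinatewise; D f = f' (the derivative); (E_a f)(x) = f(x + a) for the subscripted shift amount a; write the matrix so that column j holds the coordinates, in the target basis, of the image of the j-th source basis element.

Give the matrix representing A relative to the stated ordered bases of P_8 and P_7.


image of 1: 0
image of x: 12
image of x^2: 24x + 72
image of x^3: 36x^2 + 216x + 324
image of x^4: 48x^3 + 432x^2 + 1296x + 1296
image of x^5: 60x^4 + 720x^3 + 3240x^2 + 6480x + 4860
image of x^6: 72x^5 + 1080x^4 + 6480x^3 + 19440x^2 + 29160x + 17496
image of x^7: 84x^6 + 1512x^5 + 11340x^4 + 45360x^3 + 102060x^2 + 122472x + 61236
image of x^8: 96x^7 + 2016x^6 + 18144x^5 + 90720x^4 + 272160x^3 + 489888x^2 + 489888x + 209952
each image's coordinates form column j of the matrix

the matrix is [[0, 12, 72, 324, 1296, 4860, 17496, 61236, 209952]; [0, 0, 24, 216, 1296, 6480, 29160, 122472, 489888]; [0, 0, 0, 36, 432, 3240, 19440, 102060, 489888]; [0, 0, 0, 0, 48, 720, 6480, 45360, 272160]; [0, 0, 0, 0, 0, 60, 1080, 11340, 90720]; [0, 0, 0, 0, 0, 0, 72, 1512, 18144]; [0, 0, 0, 0, 0, 0, 0, 84, 2016]; [0, 0, 0, 0, 0, 0, 0, 0, 96]] (rows listed top to bottom)


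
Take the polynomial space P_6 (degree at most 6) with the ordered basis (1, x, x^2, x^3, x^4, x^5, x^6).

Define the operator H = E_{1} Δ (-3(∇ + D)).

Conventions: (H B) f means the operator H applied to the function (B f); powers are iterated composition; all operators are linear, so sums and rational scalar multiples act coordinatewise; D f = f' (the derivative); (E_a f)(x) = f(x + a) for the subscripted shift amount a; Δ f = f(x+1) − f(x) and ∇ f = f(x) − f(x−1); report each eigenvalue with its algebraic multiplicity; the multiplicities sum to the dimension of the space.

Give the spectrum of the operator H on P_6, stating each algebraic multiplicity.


λ = 0 (multiplicity 7)

image of 1: 0
image of x: 0
image of x^2: -12
image of x^3: -36x - 45
image of x^4: -72x^2 - 180x - 126
image of x^5: -120x^3 - 450x^2 - 630x - 315
image of x^6: -180x^4 - 900x^3 - 1890x^2 - 1890x - 744
the matrix is upper triangular; its diagonal is (0, 0, 0, 0, 0, 0, 0)
for a triangular matrix the eigenvalues are the diagonal entries, with algebraic multiplicity their repetition count


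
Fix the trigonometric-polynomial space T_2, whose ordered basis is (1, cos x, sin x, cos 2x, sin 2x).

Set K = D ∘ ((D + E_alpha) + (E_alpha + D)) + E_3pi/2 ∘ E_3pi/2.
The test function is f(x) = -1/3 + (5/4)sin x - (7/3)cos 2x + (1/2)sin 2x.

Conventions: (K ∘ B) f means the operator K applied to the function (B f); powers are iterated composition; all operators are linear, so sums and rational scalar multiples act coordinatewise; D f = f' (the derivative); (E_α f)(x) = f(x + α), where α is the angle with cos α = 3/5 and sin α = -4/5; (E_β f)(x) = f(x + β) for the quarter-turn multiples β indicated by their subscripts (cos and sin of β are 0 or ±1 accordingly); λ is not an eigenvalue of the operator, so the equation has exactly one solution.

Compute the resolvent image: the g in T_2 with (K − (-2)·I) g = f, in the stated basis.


the image equals g(x) = -1/9 - (5/6)cos x + (5/12)sin x + (49/39)cos 2x + (61/78)sin 2x

write g with unknown coordinates in the stated basis and equate coefficients in (K − (-2)·I) g = f
solving from the highest basis element down gives g = -1/9 - (5/6)cos x + (5/12)sin x + (49/39)cos 2x + (61/78)sin 2x
check: K g = -1/9 + (5/3)cos x + (5/12)sin x - (63/13)cos 2x - (83/78)sin 2x
so K g − (-2)·g = -1/3 + (5/4)sin x - (7/3)cos 2x + (1/2)sin 2x = f ✓


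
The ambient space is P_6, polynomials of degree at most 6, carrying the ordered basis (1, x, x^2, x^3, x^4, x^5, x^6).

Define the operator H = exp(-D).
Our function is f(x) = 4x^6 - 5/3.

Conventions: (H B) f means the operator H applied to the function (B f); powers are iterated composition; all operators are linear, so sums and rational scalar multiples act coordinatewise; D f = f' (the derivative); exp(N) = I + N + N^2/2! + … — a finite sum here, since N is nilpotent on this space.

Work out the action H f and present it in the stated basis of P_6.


the image equals g(x) = 4x^6 - 24x^5 + 60x^4 - 80x^3 + 60x^2 - 24x + 7/3

order-1 term: -24x^5
order-2 term: 60x^4
order-3 term: -80x^3
order-4 term: 60x^2
order-5 term: -24x
order-6 term: 4
the series for exp(-D) f terminates at order 6
exp(-D) f = 4x^6 - 24x^5 + 60x^4 - 80x^3 + 60x^2 - 24x + 7/3


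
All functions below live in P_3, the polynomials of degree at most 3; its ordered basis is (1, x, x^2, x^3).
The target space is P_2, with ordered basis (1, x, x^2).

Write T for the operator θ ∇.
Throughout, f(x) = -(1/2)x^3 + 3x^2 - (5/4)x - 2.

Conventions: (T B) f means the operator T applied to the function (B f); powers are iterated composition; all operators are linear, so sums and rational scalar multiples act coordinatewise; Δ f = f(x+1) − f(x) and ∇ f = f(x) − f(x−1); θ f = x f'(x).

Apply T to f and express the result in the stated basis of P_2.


the image equals g(x) = -3x^2 + (15/2)x

∇ f = -(3/2)x^2 + (15/2)x - 19/4
θ ∇ f = -3x^2 + (15/2)x


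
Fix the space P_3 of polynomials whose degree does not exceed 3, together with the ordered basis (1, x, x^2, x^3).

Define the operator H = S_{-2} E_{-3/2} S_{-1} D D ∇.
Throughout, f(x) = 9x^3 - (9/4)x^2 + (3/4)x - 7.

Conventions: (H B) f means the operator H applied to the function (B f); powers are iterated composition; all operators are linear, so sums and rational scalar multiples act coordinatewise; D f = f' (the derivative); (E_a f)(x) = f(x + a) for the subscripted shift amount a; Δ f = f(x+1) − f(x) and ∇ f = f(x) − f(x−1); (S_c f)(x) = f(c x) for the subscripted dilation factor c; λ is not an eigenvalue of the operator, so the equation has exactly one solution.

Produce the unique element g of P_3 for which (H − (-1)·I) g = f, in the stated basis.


write g with unknown coordinates in the stated basis and equate coefficients in (H − (-1)·I) g = f
solving from the highest basis element down gives g = 9x^3 - (9/4)x^2 + (3/4)x - 61
check: H g = 54
so H g − (-1)·g = 9x^3 - (9/4)x^2 + (3/4)x - 7 = f ✓

g(x) = 9x^3 - (9/4)x^2 + (3/4)x - 61


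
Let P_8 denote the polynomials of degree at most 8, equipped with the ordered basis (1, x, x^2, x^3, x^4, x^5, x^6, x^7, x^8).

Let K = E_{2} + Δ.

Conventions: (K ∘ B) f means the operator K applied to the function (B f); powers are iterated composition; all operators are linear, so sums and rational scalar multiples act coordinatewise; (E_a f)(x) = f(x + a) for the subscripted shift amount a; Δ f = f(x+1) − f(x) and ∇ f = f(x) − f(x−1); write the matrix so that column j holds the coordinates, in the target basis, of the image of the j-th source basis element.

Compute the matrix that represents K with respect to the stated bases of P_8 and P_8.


image of 1: 1
image of x: x + 3
image of x^2: x^2 + 6x + 5
image of x^3: x^3 + 9x^2 + 15x + 9
image of x^4: x^4 + 12x^3 + 30x^2 + 36x + 17
image of x^5: x^5 + 15x^4 + 50x^3 + 90x^2 + 85x + 33
image of x^6: x^6 + 18x^5 + 75x^4 + 180x^3 + 255x^2 + 198x + 65
image of x^7: x^7 + 21x^6 + 105x^5 + 315x^4 + 595x^3 + 693x^2 + 455x + 129
image of x^8: x^8 + 24x^7 + 140x^6 + 504x^5 + 1190x^4 + 1848x^3 + 1820x^2 + 1032x + 257
each image's coordinates form column j of the matrix

the matrix is [[1, 3, 5, 9, 17, 33, 65, 129, 257]; [0, 1, 6, 15, 36, 85, 198, 455, 1032]; [0, 0, 1, 9, 30, 90, 255, 693, 1820]; [0, 0, 0, 1, 12, 50, 180, 595, 1848]; [0, 0, 0, 0, 1, 15, 75, 315, 1190]; [0, 0, 0, 0, 0, 1, 18, 105, 504]; [0, 0, 0, 0, 0, 0, 1, 21, 140]; [0, 0, 0, 0, 0, 0, 0, 1, 24]; [0, 0, 0, 0, 0, 0, 0, 0, 1]] (rows listed top to bottom)


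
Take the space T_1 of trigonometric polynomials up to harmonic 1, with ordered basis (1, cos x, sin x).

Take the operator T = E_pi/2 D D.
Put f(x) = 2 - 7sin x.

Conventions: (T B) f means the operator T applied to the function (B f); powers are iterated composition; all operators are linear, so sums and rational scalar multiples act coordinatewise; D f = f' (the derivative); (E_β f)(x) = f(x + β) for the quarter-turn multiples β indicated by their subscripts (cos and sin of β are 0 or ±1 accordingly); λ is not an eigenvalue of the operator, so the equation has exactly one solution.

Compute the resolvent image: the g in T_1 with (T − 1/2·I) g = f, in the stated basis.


write g with unknown coordinates in the stated basis and equate coefficients in (T − 1/2·I) g = f
solving from the highest basis element down gives g = -4 - (28/5)cos x + (14/5)sin x
check: T g = -(14/5)cos x - (28/5)sin x
so T g − 1/2·g = 2 - 7sin x = f ✓

g(x) = -4 - (28/5)cos x + (14/5)sin x


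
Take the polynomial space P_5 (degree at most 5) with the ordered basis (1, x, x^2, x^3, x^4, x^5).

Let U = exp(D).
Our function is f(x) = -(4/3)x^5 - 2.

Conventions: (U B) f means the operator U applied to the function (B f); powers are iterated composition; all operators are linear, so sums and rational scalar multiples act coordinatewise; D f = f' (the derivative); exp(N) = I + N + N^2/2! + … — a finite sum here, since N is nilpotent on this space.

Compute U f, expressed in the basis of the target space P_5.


the image equals g(x) = -(4/3)x^5 - (20/3)x^4 - (40/3)x^3 - (40/3)x^2 - (20/3)x - 10/3

order-1 term: -(20/3)x^4
order-2 term: -(40/3)x^3
order-3 term: -(40/3)x^2
order-4 term: -(20/3)x
order-5 term: -4/3
the series for exp(D) f terminates at order 5
exp(D) f = -(4/3)x^5 - (20/3)x^4 - (40/3)x^3 - (40/3)x^2 - (20/3)x - 10/3


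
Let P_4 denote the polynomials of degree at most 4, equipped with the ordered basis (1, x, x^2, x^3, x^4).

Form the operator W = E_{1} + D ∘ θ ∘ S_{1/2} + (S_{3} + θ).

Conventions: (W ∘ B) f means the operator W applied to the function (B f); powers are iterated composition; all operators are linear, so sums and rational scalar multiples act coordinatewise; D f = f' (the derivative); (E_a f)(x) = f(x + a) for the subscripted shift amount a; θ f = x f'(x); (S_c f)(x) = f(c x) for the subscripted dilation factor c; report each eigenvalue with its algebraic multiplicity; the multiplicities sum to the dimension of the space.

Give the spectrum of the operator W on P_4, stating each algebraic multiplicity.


image of 1: 2
image of x: 5x + 3/2
image of x^2: 12x^2 + 3x + 1
image of x^3: 31x^3 + (33/8)x^2 + 3x + 1
image of x^4: 86x^4 + 5x^3 + 6x^2 + 4x + 1
the matrix is upper triangular; its diagonal is (2, 5, 12, 31, 86)
for a triangular matrix the eigenvalues are the diagonal entries, with algebraic multiplicity their repetition count

λ = 2 (multiplicity 1), λ = 5 (multiplicity 1), λ = 12 (multiplicity 1), λ = 31 (multiplicity 1), λ = 86 (multiplicity 1)


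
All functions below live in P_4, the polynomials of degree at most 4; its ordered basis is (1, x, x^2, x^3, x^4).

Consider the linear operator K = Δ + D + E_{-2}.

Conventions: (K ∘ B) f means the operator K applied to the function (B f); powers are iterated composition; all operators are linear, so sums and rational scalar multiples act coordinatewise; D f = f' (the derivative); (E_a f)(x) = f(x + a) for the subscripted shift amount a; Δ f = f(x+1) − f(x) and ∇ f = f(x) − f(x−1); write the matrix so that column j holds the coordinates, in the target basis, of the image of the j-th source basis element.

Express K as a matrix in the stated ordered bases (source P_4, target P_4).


the matrix is [[1, 0, 5, -7, 17]; [0, 1, 0, 15, -28]; [0, 0, 1, 0, 30]; [0, 0, 0, 1, 0]; [0, 0, 0, 0, 1]] (rows listed top to bottom)

image of 1: 1
image of x: x
image of x^2: x^2 + 5
image of x^3: x^3 + 15x - 7
image of x^4: x^4 + 30x^2 - 28x + 17
each image's coordinates form column j of the matrix


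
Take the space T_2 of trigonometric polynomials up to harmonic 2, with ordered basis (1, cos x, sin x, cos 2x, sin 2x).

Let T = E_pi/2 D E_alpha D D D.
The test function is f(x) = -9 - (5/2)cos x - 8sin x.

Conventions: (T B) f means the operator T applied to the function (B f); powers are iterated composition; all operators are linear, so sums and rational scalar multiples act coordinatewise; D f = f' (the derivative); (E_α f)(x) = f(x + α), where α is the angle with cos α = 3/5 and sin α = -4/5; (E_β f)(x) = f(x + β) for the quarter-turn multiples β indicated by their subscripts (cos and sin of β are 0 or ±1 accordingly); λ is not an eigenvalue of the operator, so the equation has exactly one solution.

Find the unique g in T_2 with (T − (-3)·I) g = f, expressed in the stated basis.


write g with unknown coordinates in the stated basis and equate coefficients in (T − (-3)·I) g = f
solving from the highest basis element down gives g = -3 - (47/148)cos x - (319/148)sin x
check: T g = -(229/148)cos x - (227/148)sin x
so T g − (-3)·g = -9 - (5/2)cos x - 8sin x = f ✓

g(x) = -3 - (47/148)cos x - (319/148)sin x


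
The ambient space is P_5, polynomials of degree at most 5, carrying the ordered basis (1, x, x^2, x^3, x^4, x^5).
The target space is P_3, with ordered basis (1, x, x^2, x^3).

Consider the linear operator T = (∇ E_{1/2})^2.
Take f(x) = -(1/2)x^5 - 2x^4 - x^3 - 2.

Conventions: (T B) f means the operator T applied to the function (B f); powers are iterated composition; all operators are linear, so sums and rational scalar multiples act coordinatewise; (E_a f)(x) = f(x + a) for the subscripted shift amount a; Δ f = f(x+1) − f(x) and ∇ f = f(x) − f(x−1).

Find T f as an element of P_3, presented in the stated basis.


E_{1/2} f = -(1/2)x^5 - (13/4)x^4 - (25/4)x^3 - (41/8)x^2 - (61/32)x - 145/64
∇ E_{1/2} f = -(5/2)x^4 - 8x^3 - (17/4)x^2 - 2x - 9/32
E_{1/2} (∇ E_{1/2}) f = -(5/2)x^4 - 13x^3 - 20x^2 - (27/2)x - 7/2
∇ E_{1/2} (∇ E_{1/2}) f = -10x^3 - 24x^2 - 11x - 4

g(x) = -10x^3 - 24x^2 - 11x - 4


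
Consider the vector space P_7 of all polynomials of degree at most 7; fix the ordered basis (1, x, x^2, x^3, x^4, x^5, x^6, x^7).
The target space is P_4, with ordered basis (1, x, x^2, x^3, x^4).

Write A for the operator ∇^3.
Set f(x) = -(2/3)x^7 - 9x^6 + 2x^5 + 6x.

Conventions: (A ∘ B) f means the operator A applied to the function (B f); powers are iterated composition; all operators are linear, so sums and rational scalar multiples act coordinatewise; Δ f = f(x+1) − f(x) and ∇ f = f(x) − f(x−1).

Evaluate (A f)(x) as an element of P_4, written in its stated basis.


the result is g(x) = -140x^4 - 240x^3 + 2880x^2 - 5940x + 3956

∇ f = -(14/3)x^6 - 40x^5 + (365/3)x^4 - (530/3)x^3 + 141x^2 - (178/3)x + 49/3
∇ ∇ f = -28x^5 - 130x^4 + (2380/3)x^3 - 1590x^2 + (4412/3)x - 534
∇ ∇ ∇ f = -140x^4 - 240x^3 + 2880x^2 - 5940x + 3956


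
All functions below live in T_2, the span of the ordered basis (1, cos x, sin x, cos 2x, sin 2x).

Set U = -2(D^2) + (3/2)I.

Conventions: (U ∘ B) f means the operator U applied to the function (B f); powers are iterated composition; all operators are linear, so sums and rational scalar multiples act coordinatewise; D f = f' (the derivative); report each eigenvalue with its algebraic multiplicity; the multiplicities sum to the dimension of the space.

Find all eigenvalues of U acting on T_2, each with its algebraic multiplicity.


image of 1: 3/2
image of cos x: (7/2)cos x
image of sin x: (7/2)sin x
image of cos 2x: (19/2)cos 2x
image of sin 2x: (19/2)sin 2x
the matrix is diagonal; its diagonal is (3/2, 7/2, 7/2, 19/2, 19/2)
for a triangular matrix the eigenvalues are the diagonal entries, with algebraic multiplicity their repetition count

λ = 3/2 (multiplicity 1), λ = 7/2 (multiplicity 2), λ = 19/2 (multiplicity 2)


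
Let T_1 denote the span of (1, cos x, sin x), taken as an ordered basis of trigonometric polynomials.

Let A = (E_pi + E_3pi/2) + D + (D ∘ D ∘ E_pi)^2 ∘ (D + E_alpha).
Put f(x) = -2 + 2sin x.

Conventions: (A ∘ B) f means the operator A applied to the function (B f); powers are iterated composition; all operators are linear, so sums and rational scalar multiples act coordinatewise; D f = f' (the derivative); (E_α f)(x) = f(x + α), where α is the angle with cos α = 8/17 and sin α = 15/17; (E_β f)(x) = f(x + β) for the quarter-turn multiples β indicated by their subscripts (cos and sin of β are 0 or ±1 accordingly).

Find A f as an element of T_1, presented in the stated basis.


E_pi f = -2 - 2sin x
E_3pi/2 f = -2 - 2cos x
(E_pi + E_3pi/2) f = -4 - 2cos x - 2sin x
D f = 2cos x
D f = 2cos x
E_alpha f = -2 + (30/17)cos x + (16/17)sin x
(D + E_alpha) f = -2 + (64/17)cos x + (16/17)sin x
E_pi (D + E_alpha) f = -2 - (64/17)cos x - (16/17)sin x
D E_pi (D + E_alpha) f = -(16/17)cos x + (64/17)sin x
D D E_pi (D + E_alpha) f = (64/17)cos x + (16/17)sin x
E_pi (D ∘ D ∘ E_pi) (D + E_alpha) f = -(64/17)cos x - (16/17)sin x
D E_pi (D ∘ D ∘ E_pi) (D + E_alpha) f = -(16/17)cos x + (64/17)sin x
D D E_pi (D ∘ D ∘ E_pi) (D + E_alpha) f = (64/17)cos x + (16/17)sin x
((E_pi + E_3pi/2) + D + (D ∘ D ∘ E_pi)^2 ∘ (D + E_alpha)) f = -4 + (64/17)cos x - (18/17)sin x

g(x) = -4 + (64/17)cos x - (18/17)sin x


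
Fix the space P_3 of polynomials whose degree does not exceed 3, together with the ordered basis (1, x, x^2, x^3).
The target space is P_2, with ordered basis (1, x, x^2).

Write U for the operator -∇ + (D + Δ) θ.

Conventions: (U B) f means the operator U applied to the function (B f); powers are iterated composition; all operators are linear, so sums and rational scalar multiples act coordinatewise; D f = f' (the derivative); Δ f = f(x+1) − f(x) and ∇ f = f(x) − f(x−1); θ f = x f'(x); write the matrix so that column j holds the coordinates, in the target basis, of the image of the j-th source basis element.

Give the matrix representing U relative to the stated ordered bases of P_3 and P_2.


the matrix is [[0, 1, 3, 2]; [0, 0, 6, 12]; [0, 0, 0, 15]] (rows listed top to bottom)

image of 1: 0
image of x: 1
image of x^2: 6x + 3
image of x^3: 15x^2 + 12x + 2
each image's coordinates form column j of the matrix


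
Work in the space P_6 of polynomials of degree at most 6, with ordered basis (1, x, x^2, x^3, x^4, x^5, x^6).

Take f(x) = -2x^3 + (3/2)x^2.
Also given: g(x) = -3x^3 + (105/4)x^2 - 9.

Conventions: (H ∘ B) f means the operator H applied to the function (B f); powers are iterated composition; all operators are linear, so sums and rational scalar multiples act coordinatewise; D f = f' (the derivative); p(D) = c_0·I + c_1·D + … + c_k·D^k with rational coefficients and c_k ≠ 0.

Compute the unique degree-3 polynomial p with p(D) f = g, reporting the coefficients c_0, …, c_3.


p(D) = (3/2)·I − 4·D − D^2 + (1/2)·D^3, i.e. c_0 = 3/2, c_1 = -4, c_2 = -1, c_3 = 1/2

D^0 f = -2x^3 + (3/2)x^2
D^1 f = -6x^2 + 3x
D^2 f = -12x + 3
D^3 f = -12
matching coefficients of g against c_0 f + c_1 Df + … from the top degree down determines the c_i
solution: c_0 = 3/2, c_1 = -4, c_2 = -1, c_3 = 1/2


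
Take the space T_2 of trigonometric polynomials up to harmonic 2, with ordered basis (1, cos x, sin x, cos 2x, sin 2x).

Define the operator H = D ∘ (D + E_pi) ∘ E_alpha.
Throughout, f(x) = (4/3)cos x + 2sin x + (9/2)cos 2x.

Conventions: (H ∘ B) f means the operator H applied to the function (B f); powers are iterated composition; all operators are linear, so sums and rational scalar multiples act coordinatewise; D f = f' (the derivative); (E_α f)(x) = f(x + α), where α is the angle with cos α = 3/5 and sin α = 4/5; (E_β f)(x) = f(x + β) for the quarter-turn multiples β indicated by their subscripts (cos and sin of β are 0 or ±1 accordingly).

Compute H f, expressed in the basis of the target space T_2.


the result is g(x) = -(38/15)cos x + (34/15)sin x - (18/5)cos 2x + (99/5)sin 2x

E_alpha f = (12/5)cos x + (2/15)sin x - (63/50)cos 2x - (108/25)sin 2x
D E_alpha f = (2/15)cos x - (12/5)sin x - (216/25)cos 2x + (63/25)sin 2x
E_pi E_alpha f = -(12/5)cos x - (2/15)sin x - (63/50)cos 2x - (108/25)sin 2x
(D + E_pi) E_alpha f = -(34/15)cos x - (38/15)sin x - (99/10)cos 2x - (9/5)sin 2x
D (D + E_pi) E_alpha f = -(38/15)cos x + (34/15)sin x - (18/5)cos 2x + (99/5)sin 2x
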